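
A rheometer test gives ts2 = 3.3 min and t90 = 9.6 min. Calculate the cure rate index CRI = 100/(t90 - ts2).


CRI = 100 / (t90 - ts2)
= 100 / (9.6 - 3.3)
= 100 / 6.3
= 15.87 min^-1

15.87 min^-1


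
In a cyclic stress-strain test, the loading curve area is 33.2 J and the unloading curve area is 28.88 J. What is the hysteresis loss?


Hysteresis loss = loading - unloading
= 33.2 - 28.88
= 4.32 J

4.32 J


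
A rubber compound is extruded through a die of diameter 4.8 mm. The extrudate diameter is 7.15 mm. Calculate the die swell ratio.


Die swell ratio = D_extrudate / D_die
= 7.15 / 4.8
= 1.49

Die swell = 1.49


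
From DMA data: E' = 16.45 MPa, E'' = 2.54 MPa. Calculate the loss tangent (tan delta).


tan delta = E'' / E'
= 2.54 / 16.45
= 0.1544

tan delta = 0.1544


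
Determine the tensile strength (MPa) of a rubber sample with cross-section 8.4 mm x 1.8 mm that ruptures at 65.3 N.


Area = width * thickness = 8.4 * 1.8 = 15.12 mm^2
TS = force / area = 65.3 / 15.12 = 4.32 MPa

4.32 MPa


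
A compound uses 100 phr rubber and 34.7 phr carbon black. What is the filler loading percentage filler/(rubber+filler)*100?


Filler % = filler / (rubber + filler) * 100
= 34.7 / (100 + 34.7) * 100
= 34.7 / 134.7 * 100
= 25.76%

25.76%


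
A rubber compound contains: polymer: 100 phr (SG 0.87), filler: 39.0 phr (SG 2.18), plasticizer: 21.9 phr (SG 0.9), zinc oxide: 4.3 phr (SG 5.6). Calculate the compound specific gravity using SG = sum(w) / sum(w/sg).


Sum of weights = 165.2
Volume contributions:
  polymer: 100/0.87 = 114.9425
  filler: 39.0/2.18 = 17.8899
  plasticizer: 21.9/0.9 = 24.3333
  zinc oxide: 4.3/5.6 = 0.7679
Sum of volumes = 157.9336
SG = 165.2 / 157.9336 = 1.046

SG = 1.046


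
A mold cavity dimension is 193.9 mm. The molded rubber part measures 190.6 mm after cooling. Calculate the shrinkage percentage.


Shrinkage = (mold - part) / mold * 100
= (193.9 - 190.6) / 193.9 * 100
= 3.3 / 193.9 * 100
= 1.7%

1.7%


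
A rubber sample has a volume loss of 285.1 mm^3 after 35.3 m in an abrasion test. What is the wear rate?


Rate = volume_loss / distance
= 285.1 / 35.3
= 8.076 mm^3/m

8.076 mm^3/m


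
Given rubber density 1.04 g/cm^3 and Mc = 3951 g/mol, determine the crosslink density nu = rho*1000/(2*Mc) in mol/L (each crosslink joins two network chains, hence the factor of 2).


nu = rho * 1000 / (2 * Mc)
nu = 1.04 * 1000 / (2 * 3951)
nu = 1040.0 / 7902
nu = 0.1316 mol/L

0.1316 mol/L


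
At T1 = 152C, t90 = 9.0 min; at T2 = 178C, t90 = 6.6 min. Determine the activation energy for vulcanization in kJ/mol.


T1 = 425.15 K, T2 = 451.15 K
1/T1 - 1/T2 = 1.3555e-04
ln(t1/t2) = ln(9.0/6.6) = 0.3102
Ea = 8.314 * 0.3102 / 1.3555e-04 = 19022.9779 J/mol
Ea = 19.02 kJ/mol

19.02 kJ/mol


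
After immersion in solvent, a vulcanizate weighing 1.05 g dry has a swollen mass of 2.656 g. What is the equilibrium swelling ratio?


Q = W_swollen / W_dry
Q = 2.656 / 1.05
Q = 2.53

Q = 2.53


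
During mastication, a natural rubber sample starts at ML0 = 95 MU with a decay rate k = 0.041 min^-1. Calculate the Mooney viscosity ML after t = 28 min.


ML = ML0 * exp(-k * t)
ML = 95 * exp(-0.041 * 28)
ML = 95 * 0.3173
ML = 30.14 MU

30.14 MU


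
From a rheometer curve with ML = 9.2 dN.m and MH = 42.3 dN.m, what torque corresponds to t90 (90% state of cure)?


M90 = ML + 0.9 * (MH - ML)
M90 = 9.2 + 0.9 * (42.3 - 9.2)
M90 = 9.2 + 0.9 * 33.1
M90 = 38.99 dN.m

38.99 dN.m


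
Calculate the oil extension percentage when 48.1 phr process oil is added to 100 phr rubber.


Oil % = oil / (100 + oil) * 100
= 48.1 / (100 + 48.1) * 100
= 48.1 / 148.1 * 100
= 32.48%

32.48%


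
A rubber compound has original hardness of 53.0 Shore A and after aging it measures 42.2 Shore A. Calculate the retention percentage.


Retention = aged / original * 100
= 42.2 / 53.0 * 100
= 79.6%

79.6%


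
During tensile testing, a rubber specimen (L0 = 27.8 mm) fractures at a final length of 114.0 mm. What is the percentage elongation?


Elongation = (Lf - L0) / L0 * 100
= (114.0 - 27.8) / 27.8 * 100
= 86.2 / 27.8 * 100
= 310.1%

310.1%


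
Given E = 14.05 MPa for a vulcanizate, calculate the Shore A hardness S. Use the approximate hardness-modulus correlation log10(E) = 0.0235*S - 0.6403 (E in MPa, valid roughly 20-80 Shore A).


log10(E) = 0.0235*S - 0.6403  =>  S = (log10(E) + 0.6403) / 0.0235
log10(14.05) = 1.147676
S = (1.147676 + 0.6403) / 0.0235 = 1.787976 / 0.0235
S = 76.1

Shore A = 76.1


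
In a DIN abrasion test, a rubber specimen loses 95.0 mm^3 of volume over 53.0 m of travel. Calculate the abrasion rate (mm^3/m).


Rate = volume_loss / distance
= 95.0 / 53.0
= 1.792 mm^3/m

1.792 mm^3/m


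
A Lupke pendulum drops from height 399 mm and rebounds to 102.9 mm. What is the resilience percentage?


Resilience = h_rebound / h_drop * 100
= 102.9 / 399 * 100
= 25.8%

25.8%


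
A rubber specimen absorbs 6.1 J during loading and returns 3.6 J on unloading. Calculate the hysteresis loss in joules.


Hysteresis loss = loading - unloading
= 6.1 - 3.6
= 2.5 J

2.5 J


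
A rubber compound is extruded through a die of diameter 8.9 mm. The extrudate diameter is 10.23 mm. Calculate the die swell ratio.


Die swell ratio = D_extrudate / D_die
= 10.23 / 8.9
= 1.149

Die swell = 1.149


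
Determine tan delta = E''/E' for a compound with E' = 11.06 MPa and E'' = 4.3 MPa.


tan delta = E'' / E'
= 4.3 / 11.06
= 0.3888

tan delta = 0.3888


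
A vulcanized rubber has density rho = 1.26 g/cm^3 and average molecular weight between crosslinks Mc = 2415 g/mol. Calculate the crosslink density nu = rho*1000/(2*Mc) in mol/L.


nu = rho * 1000 / (2 * Mc)
nu = 1.26 * 1000 / (2 * 2415)
nu = 1260.0 / 4830
nu = 0.2609 mol/L

0.2609 mol/L


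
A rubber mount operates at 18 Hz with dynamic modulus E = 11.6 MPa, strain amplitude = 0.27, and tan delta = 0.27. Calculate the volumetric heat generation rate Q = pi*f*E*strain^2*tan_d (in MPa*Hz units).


Q = pi * f * E * strain^2 * tan_d
= pi * 18 * 11.6 * 0.27^2 * 0.27
= pi * 18 * 11.6 * 0.0729 * 0.27
= 12.9114

Q = 12.9114


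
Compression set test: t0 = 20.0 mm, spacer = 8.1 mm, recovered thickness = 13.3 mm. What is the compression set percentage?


CS = (t0 - recovered) / (t0 - ts) * 100
= (20.0 - 13.3) / (20.0 - 8.1) * 100
= 6.7 / 11.9 * 100
= 56.3%

56.3%


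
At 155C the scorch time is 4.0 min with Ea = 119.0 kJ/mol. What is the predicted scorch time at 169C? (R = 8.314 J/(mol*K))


Convert temperatures: T1 = 155 + 273.15 = 428.15 K, T2 = 169 + 273.15 = 442.15 K
ts2_new = 4.0 * exp(119000 / 8.314 * (1/442.15 - 1/428.15))
1/T2 - 1/T1 = -7.3954e-05
ts2_new = 1.39 min

1.39 min


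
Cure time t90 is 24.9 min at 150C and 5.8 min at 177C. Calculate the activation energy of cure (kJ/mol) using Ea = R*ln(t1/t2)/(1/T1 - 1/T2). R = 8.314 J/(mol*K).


T1 = 423.15 K, T2 = 450.15 K
1/T1 - 1/T2 = 1.4175e-04
ln(t1/t2) = ln(24.9/5.8) = 1.4570
Ea = 8.314 * 1.4570 / 1.4175e-04 = 85459.5013 J/mol
Ea = 85.46 kJ/mol

85.46 kJ/mol


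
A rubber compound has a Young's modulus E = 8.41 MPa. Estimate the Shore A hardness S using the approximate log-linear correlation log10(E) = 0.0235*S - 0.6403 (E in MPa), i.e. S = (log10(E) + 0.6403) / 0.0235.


log10(E) = 0.0235*S - 0.6403  =>  S = (log10(E) + 0.6403) / 0.0235
log10(8.41) = 0.924796
S = (0.924796 + 0.6403) / 0.0235 = 1.565096 / 0.0235
S = 66.6

Shore A = 66.6


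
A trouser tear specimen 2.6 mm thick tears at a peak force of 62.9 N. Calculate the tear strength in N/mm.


Tear strength = force / thickness
= 62.9 / 2.6
= 24.19 N/mm

24.19 N/mm


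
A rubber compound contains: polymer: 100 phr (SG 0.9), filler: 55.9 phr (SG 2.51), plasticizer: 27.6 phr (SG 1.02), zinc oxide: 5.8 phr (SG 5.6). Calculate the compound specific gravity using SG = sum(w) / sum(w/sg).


Sum of weights = 189.3
Volume contributions:
  polymer: 100/0.9 = 111.1111
  filler: 55.9/2.51 = 22.2709
  plasticizer: 27.6/1.02 = 27.0588
  zinc oxide: 5.8/5.6 = 1.0357
Sum of volumes = 161.4766
SG = 189.3 / 161.4766 = 1.172

SG = 1.172


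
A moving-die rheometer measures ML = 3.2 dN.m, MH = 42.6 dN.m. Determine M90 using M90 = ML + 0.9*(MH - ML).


M90 = ML + 0.9 * (MH - ML)
M90 = 3.2 + 0.9 * (42.6 - 3.2)
M90 = 3.2 + 0.9 * 39.4
M90 = 38.66 dN.m

38.66 dN.m


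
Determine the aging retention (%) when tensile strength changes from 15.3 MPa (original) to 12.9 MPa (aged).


Retention = aged / original * 100
= 12.9 / 15.3 * 100
= 84.3%

84.3%


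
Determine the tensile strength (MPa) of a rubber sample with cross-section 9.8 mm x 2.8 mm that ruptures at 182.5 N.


Area = width * thickness = 9.8 * 2.8 = 27.44 mm^2
TS = force / area = 182.5 / 27.44 = 6.65 MPa

6.65 MPa


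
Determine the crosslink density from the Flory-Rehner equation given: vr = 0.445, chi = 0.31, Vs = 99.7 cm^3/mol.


ln(1 - vr) = ln(1 - 0.445) = -0.5888
Numerator = -((-0.5888) + 0.445 + 0.31 * 0.445^2) = 0.0824
Denominator = 99.7 * (0.445^(1/3) - 0.445/2) = 53.9338
nu = 0.0824 / 53.9338 = 0.0015 mol/cm^3

0.0015 mol/cm^3


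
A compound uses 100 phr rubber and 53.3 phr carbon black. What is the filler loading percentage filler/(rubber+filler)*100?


Filler % = filler / (rubber + filler) * 100
= 53.3 / (100 + 53.3) * 100
= 53.3 / 153.3 * 100
= 34.77%

34.77%


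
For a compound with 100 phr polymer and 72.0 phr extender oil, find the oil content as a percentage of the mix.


Oil % = oil / (100 + oil) * 100
= 72.0 / (100 + 72.0) * 100
= 72.0 / 172.0 * 100
= 41.86%

41.86%


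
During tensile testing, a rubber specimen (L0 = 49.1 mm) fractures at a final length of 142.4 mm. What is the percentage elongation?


Elongation = (Lf - L0) / L0 * 100
= (142.4 - 49.1) / 49.1 * 100
= 93.3 / 49.1 * 100
= 190.0%

190.0%


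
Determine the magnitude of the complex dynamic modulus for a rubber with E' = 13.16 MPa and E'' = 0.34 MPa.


|E*| = sqrt(E'^2 + E''^2)
= sqrt(13.16^2 + 0.34^2)
= sqrt(173.1856 + 0.1156)
= 13.164 MPa

13.164 MPa


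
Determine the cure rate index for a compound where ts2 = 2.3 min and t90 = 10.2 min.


CRI = 100 / (t90 - ts2)
= 100 / (10.2 - 2.3)
= 100 / 7.9
= 12.66 min^-1

12.66 min^-1


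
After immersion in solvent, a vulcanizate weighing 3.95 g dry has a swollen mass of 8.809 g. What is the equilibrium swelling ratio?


Q = W_swollen / W_dry
Q = 8.809 / 3.95
Q = 2.23

Q = 2.23


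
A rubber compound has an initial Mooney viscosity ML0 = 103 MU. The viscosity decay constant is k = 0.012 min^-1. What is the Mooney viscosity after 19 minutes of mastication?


ML = ML0 * exp(-k * t)
ML = 103 * exp(-0.012 * 19)
ML = 103 * 0.7961
ML = 82.0 MU

82.0 MU


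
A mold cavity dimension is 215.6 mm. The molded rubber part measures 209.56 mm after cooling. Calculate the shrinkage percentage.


Shrinkage = (mold - part) / mold * 100
= (215.6 - 209.56) / 215.6 * 100
= 6.04 / 215.6 * 100
= 2.8%

2.8%


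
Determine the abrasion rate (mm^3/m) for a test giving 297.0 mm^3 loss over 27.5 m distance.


Rate = volume_loss / distance
= 297.0 / 27.5
= 10.8 mm^3/m

10.8 mm^3/m


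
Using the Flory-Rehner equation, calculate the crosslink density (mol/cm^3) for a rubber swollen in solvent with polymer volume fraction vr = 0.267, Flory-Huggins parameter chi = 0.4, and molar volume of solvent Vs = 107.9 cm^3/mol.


ln(1 - vr) = ln(1 - 0.267) = -0.3106
Numerator = -((-0.3106) + 0.267 + 0.4 * 0.267^2) = 0.0151
Denominator = 107.9 * (0.267^(1/3) - 0.267/2) = 55.0751
nu = 0.0151 / 55.0751 = 2.7406e-04 mol/cm^3

2.7406e-04 mol/cm^3


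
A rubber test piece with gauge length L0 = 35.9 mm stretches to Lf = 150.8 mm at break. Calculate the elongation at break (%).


Elongation = (Lf - L0) / L0 * 100
= (150.8 - 35.9) / 35.9 * 100
= 114.9 / 35.9 * 100
= 320.1%

320.1%


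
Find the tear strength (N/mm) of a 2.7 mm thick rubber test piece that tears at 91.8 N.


Tear strength = force / thickness
= 91.8 / 2.7
= 34.0 N/mm

34.0 N/mm


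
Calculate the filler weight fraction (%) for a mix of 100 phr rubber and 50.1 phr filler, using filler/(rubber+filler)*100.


Filler % = filler / (rubber + filler) * 100
= 50.1 / (100 + 50.1) * 100
= 50.1 / 150.1 * 100
= 33.38%

33.38%


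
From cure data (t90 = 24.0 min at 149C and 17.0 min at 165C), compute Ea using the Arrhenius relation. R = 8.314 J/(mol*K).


T1 = 422.15 K, T2 = 438.15 K
1/T1 - 1/T2 = 8.6503e-05
ln(t1/t2) = ln(24.0/17.0) = 0.3448
Ea = 8.314 * 0.3448 / 8.6503e-05 = 33143.4639 J/mol
Ea = 33.14 kJ/mol

33.14 kJ/mol


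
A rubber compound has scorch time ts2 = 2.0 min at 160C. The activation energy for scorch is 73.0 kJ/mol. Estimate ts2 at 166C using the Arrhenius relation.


Convert temperatures: T1 = 160 + 273.15 = 433.15 K, T2 = 166 + 273.15 = 439.15 K
ts2_new = 2.0 * exp(73000 / 8.314 * (1/439.15 - 1/433.15))
1/T2 - 1/T1 = -3.1543e-05
ts2_new = 1.52 min

1.52 min


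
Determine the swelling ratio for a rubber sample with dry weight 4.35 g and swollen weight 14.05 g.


Q = W_swollen / W_dry
Q = 14.05 / 4.35
Q = 3.23

Q = 3.23


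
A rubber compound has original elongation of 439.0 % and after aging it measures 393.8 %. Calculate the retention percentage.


Retention = aged / original * 100
= 393.8 / 439.0 * 100
= 89.7%

89.7%


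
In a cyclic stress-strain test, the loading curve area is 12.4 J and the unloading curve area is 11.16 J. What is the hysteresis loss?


Hysteresis loss = loading - unloading
= 12.4 - 11.16
= 1.24 J

1.24 J


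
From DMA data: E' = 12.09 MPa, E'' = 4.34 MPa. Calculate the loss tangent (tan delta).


tan delta = E'' / E'
= 4.34 / 12.09
= 0.359

tan delta = 0.359


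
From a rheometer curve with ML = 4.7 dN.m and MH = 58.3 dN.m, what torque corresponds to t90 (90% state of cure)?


M90 = ML + 0.9 * (MH - ML)
M90 = 4.7 + 0.9 * (58.3 - 4.7)
M90 = 4.7 + 0.9 * 53.6
M90 = 52.94 dN.m

52.94 dN.m


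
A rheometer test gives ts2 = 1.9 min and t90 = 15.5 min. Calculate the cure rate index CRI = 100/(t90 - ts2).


CRI = 100 / (t90 - ts2)
= 100 / (15.5 - 1.9)
= 100 / 13.6
= 7.35 min^-1

7.35 min^-1


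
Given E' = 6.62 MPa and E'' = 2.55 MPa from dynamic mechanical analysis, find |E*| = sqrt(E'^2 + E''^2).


|E*| = sqrt(E'^2 + E''^2)
= sqrt(6.62^2 + 2.55^2)
= sqrt(43.8244 + 6.5025)
= 7.094 MPa

7.094 MPa


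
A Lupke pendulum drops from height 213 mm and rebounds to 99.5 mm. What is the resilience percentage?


Resilience = h_rebound / h_drop * 100
= 99.5 / 213 * 100
= 46.7%

46.7%


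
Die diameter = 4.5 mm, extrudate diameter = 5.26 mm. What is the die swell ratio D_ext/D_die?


Die swell ratio = D_extrudate / D_die
= 5.26 / 4.5
= 1.169

Die swell = 1.169


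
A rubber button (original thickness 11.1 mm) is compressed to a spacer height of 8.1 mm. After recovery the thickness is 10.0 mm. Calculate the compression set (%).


CS = (t0 - recovered) / (t0 - ts) * 100
= (11.1 - 10.0) / (11.1 - 8.1) * 100
= 1.1 / 3.0 * 100
= 36.7%

36.7%


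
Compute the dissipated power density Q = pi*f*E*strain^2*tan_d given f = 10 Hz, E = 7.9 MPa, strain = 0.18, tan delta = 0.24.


Q = pi * f * E * strain^2 * tan_d
= pi * 10 * 7.9 * 0.18^2 * 0.24
= pi * 10 * 7.9 * 0.0324 * 0.24
= 1.9299

Q = 1.9299


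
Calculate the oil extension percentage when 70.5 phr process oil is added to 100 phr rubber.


Oil % = oil / (100 + oil) * 100
= 70.5 / (100 + 70.5) * 100
= 70.5 / 170.5 * 100
= 41.35%

41.35%


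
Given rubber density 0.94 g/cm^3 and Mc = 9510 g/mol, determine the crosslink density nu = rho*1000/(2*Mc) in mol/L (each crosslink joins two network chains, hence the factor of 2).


nu = rho * 1000 / (2 * Mc)
nu = 0.94 * 1000 / (2 * 9510)
nu = 940.0 / 19020
nu = 0.0494 mol/L

0.0494 mol/L


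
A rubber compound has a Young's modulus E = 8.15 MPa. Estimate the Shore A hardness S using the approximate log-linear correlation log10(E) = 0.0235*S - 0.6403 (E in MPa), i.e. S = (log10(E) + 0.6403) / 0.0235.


log10(E) = 0.0235*S - 0.6403  =>  S = (log10(E) + 0.6403) / 0.0235
log10(8.15) = 0.911158
S = (0.911158 + 0.6403) / 0.0235 = 1.551458 / 0.0235
S = 66.0

Shore A = 66.0


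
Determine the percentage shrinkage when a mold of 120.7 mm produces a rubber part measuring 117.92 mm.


Shrinkage = (mold - part) / mold * 100
= (120.7 - 117.92) / 120.7 * 100
= 2.78 / 120.7 * 100
= 2.3%

2.3%


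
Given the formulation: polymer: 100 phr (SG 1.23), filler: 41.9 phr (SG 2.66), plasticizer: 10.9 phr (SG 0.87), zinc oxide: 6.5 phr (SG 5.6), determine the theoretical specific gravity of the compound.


Sum of weights = 159.3
Volume contributions:
  polymer: 100/1.23 = 81.3008
  filler: 41.9/2.66 = 15.7519
  plasticizer: 10.9/0.87 = 12.5287
  zinc oxide: 6.5/5.6 = 1.1607
Sum of volumes = 110.7421
SG = 159.3 / 110.7421 = 1.438

SG = 1.438


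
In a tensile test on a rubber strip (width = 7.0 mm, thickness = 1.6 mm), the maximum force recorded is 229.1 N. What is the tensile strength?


Area = width * thickness = 7.0 * 1.6 = 11.2 mm^2
TS = force / area = 229.1 / 11.2 = 20.46 MPa

20.46 MPa


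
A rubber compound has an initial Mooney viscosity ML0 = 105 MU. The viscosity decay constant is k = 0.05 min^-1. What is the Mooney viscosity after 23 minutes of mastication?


ML = ML0 * exp(-k * t)
ML = 105 * exp(-0.05 * 23)
ML = 105 * 0.3166
ML = 33.25 MU

33.25 MU


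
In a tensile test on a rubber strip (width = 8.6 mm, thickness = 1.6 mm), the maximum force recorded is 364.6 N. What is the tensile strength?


Area = width * thickness = 8.6 * 1.6 = 13.76 mm^2
TS = force / area = 364.6 / 13.76 = 26.5 MPa

26.5 MPa


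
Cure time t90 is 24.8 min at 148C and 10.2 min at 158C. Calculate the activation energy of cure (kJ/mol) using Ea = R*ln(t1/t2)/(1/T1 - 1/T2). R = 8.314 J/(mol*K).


T1 = 421.15 K, T2 = 431.15 K
1/T1 - 1/T2 = 5.5073e-05
ln(t1/t2) = ln(24.8/10.2) = 0.8885
Ea = 8.314 * 0.8885 / 5.5073e-05 = 134125.4239 J/mol
Ea = 134.13 kJ/mol

134.13 kJ/mol


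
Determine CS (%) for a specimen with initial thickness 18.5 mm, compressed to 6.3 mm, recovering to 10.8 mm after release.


CS = (t0 - recovered) / (t0 - ts) * 100
= (18.5 - 10.8) / (18.5 - 6.3) * 100
= 7.7 / 12.2 * 100
= 63.1%

63.1%


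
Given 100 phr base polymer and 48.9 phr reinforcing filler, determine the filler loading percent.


Filler % = filler / (rubber + filler) * 100
= 48.9 / (100 + 48.9) * 100
= 48.9 / 148.9 * 100
= 32.84%

32.84%


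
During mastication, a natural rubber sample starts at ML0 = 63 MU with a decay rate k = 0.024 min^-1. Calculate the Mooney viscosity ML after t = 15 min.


ML = ML0 * exp(-k * t)
ML = 63 * exp(-0.024 * 15)
ML = 63 * 0.6977
ML = 43.95 MU

43.95 MU


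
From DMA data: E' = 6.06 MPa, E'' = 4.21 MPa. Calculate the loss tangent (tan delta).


tan delta = E'' / E'
= 4.21 / 6.06
= 0.6947

tan delta = 0.6947


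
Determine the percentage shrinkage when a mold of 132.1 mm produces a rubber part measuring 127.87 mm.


Shrinkage = (mold - part) / mold * 100
= (132.1 - 127.87) / 132.1 * 100
= 4.23 / 132.1 * 100
= 3.2%

3.2%


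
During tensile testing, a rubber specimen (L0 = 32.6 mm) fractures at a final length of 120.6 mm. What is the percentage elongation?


Elongation = (Lf - L0) / L0 * 100
= (120.6 - 32.6) / 32.6 * 100
= 88.0 / 32.6 * 100
= 269.9%

269.9%


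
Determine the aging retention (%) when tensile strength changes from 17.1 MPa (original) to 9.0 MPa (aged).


Retention = aged / original * 100
= 9.0 / 17.1 * 100
= 52.6%

52.6%


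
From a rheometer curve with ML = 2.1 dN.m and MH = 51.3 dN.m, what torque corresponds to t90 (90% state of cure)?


M90 = ML + 0.9 * (MH - ML)
M90 = 2.1 + 0.9 * (51.3 - 2.1)
M90 = 2.1 + 0.9 * 49.2
M90 = 46.38 dN.m

46.38 dN.m


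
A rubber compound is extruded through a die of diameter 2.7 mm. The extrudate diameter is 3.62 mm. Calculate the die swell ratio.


Die swell ratio = D_extrudate / D_die
= 3.62 / 2.7
= 1.341

Die swell = 1.341


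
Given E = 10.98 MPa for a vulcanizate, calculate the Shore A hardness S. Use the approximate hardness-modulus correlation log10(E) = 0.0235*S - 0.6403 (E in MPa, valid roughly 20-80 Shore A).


log10(E) = 0.0235*S - 0.6403  =>  S = (log10(E) + 0.6403) / 0.0235
log10(10.98) = 1.040602
S = (1.040602 + 0.6403) / 0.0235 = 1.680902 / 0.0235
S = 71.5

Shore A = 71.5


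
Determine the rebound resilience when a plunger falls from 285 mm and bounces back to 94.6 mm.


Resilience = h_rebound / h_drop * 100
= 94.6 / 285 * 100
= 33.2%

33.2%


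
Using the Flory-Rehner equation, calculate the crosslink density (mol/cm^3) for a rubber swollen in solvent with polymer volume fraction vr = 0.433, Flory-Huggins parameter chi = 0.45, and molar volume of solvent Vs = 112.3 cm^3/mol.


ln(1 - vr) = ln(1 - 0.433) = -0.5674
Numerator = -((-0.5674) + 0.433 + 0.45 * 0.433^2) = 0.0500
Denominator = 112.3 * (0.433^(1/3) - 0.433/2) = 60.6460
nu = 0.0500 / 60.6460 = 8.2488e-04 mol/cm^3

8.2488e-04 mol/cm^3


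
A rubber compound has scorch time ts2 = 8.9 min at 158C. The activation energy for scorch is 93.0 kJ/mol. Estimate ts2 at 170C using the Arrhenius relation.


Convert temperatures: T1 = 158 + 273.15 = 431.15 K, T2 = 170 + 273.15 = 443.15 K
ts2_new = 8.9 * exp(93000 / 8.314 * (1/443.15 - 1/431.15))
1/T2 - 1/T1 = -6.2806e-05
ts2_new = 4.41 min

4.41 min


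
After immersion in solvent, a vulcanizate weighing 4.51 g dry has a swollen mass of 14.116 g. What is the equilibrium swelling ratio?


Q = W_swollen / W_dry
Q = 14.116 / 4.51
Q = 3.13

Q = 3.13


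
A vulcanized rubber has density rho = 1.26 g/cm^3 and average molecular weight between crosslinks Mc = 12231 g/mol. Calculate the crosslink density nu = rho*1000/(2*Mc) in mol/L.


nu = rho * 1000 / (2 * Mc)
nu = 1.26 * 1000 / (2 * 12231)
nu = 1260.0 / 24462
nu = 0.0515 mol/L

0.0515 mol/L


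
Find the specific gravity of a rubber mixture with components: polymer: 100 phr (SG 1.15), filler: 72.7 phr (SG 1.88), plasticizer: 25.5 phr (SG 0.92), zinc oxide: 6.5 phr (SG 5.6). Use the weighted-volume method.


Sum of weights = 204.7
Volume contributions:
  polymer: 100/1.15 = 86.9565
  filler: 72.7/1.88 = 38.6702
  plasticizer: 25.5/0.92 = 27.7174
  zinc oxide: 6.5/5.6 = 1.1607
Sum of volumes = 154.5048
SG = 204.7 / 154.5048 = 1.325

SG = 1.325


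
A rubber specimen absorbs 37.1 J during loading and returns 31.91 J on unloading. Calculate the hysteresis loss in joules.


Hysteresis loss = loading - unloading
= 37.1 - 31.91
= 5.19 J

5.19 J


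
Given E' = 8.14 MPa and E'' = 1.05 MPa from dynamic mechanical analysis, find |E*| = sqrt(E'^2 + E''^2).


|E*| = sqrt(E'^2 + E''^2)
= sqrt(8.14^2 + 1.05^2)
= sqrt(66.2596 + 1.1025)
= 8.207 MPa

8.207 MPa


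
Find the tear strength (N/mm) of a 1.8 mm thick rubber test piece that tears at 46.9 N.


Tear strength = force / thickness
= 46.9 / 1.8
= 26.06 N/mm

26.06 N/mm


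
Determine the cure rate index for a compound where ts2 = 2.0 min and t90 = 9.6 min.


CRI = 100 / (t90 - ts2)
= 100 / (9.6 - 2.0)
= 100 / 7.6
= 13.16 min^-1

13.16 min^-1


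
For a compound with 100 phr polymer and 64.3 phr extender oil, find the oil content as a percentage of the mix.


Oil % = oil / (100 + oil) * 100
= 64.3 / (100 + 64.3) * 100
= 64.3 / 164.3 * 100
= 39.14%

39.14%


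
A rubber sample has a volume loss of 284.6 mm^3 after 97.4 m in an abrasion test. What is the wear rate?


Rate = volume_loss / distance
= 284.6 / 97.4
= 2.922 mm^3/m

2.922 mm^3/m


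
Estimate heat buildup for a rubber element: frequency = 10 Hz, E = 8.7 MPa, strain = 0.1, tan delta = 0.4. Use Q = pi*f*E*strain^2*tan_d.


Q = pi * f * E * strain^2 * tan_d
= pi * 10 * 8.7 * 0.1^2 * 0.4
= pi * 10 * 8.7 * 0.0100 * 0.4
= 1.0933

Q = 1.0933


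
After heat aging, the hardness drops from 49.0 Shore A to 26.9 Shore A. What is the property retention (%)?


Retention = aged / original * 100
= 26.9 / 49.0 * 100
= 54.9%

54.9%


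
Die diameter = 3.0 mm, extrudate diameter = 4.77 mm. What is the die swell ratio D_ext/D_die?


Die swell ratio = D_extrudate / D_die
= 4.77 / 3.0
= 1.59

Die swell = 1.59


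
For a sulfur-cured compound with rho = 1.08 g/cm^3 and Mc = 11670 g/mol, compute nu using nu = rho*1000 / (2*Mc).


nu = rho * 1000 / (2 * Mc)
nu = 1.08 * 1000 / (2 * 11670)
nu = 1080.0 / 23340
nu = 0.0463 mol/L

0.0463 mol/L


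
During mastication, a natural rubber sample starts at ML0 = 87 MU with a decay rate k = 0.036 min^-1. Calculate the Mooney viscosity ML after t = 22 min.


ML = ML0 * exp(-k * t)
ML = 87 * exp(-0.036 * 22)
ML = 87 * 0.4529
ML = 39.41 MU

39.41 MU


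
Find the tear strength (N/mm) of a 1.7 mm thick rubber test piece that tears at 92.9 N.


Tear strength = force / thickness
= 92.9 / 1.7
= 54.65 N/mm

54.65 N/mm


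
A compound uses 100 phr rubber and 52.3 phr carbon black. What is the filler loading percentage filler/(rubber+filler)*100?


Filler % = filler / (rubber + filler) * 100
= 52.3 / (100 + 52.3) * 100
= 52.3 / 152.3 * 100
= 34.34%

34.34%


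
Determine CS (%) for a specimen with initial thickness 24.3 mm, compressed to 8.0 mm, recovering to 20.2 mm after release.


CS = (t0 - recovered) / (t0 - ts) * 100
= (24.3 - 20.2) / (24.3 - 8.0) * 100
= 4.1 / 16.3 * 100
= 25.2%

25.2%


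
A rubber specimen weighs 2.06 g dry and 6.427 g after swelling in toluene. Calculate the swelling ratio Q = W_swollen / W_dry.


Q = W_swollen / W_dry
Q = 6.427 / 2.06
Q = 3.12

Q = 3.12


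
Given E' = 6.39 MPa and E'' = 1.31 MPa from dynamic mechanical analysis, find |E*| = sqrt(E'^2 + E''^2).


|E*| = sqrt(E'^2 + E''^2)
= sqrt(6.39^2 + 1.31^2)
= sqrt(40.8321 + 1.7161)
= 6.523 MPa

6.523 MPa


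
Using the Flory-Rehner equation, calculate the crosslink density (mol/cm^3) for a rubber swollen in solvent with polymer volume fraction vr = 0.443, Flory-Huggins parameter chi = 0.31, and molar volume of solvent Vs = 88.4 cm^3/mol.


ln(1 - vr) = ln(1 - 0.443) = -0.5852
Numerator = -((-0.5852) + 0.443 + 0.31 * 0.443^2) = 0.0814
Denominator = 88.4 * (0.443^(1/3) - 0.443/2) = 47.8081
nu = 0.0814 / 47.8081 = 0.0017 mol/cm^3

0.0017 mol/cm^3


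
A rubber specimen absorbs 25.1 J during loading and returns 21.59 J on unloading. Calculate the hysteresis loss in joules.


Hysteresis loss = loading - unloading
= 25.1 - 21.59
= 3.51 J

3.51 J


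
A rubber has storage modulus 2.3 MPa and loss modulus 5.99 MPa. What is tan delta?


tan delta = E'' / E'
= 5.99 / 2.3
= 2.6043

tan delta = 2.6043


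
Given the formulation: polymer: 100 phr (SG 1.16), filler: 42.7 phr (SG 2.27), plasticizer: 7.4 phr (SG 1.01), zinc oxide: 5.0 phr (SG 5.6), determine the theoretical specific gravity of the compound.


Sum of weights = 155.1
Volume contributions:
  polymer: 100/1.16 = 86.2069
  filler: 42.7/2.27 = 18.8106
  plasticizer: 7.4/1.01 = 7.3267
  zinc oxide: 5.0/5.6 = 0.8929
Sum of volumes = 113.2371
SG = 155.1 / 113.2371 = 1.37

SG = 1.37


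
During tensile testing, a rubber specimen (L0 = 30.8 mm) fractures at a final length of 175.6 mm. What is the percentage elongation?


Elongation = (Lf - L0) / L0 * 100
= (175.6 - 30.8) / 30.8 * 100
= 144.8 / 30.8 * 100
= 470.1%

470.1%


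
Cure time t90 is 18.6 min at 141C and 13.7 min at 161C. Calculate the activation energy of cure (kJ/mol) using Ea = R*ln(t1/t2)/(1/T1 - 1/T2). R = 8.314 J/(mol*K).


T1 = 414.15 K, T2 = 434.15 K
1/T1 - 1/T2 = 1.1123e-04
ln(t1/t2) = ln(18.6/13.7) = 0.3058
Ea = 8.314 * 0.3058 / 1.1123e-04 = 22854.2161 J/mol
Ea = 22.85 kJ/mol

22.85 kJ/mol


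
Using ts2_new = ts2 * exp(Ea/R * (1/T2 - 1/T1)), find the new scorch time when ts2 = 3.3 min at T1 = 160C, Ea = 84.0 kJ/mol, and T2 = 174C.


Convert temperatures: T1 = 160 + 273.15 = 433.15 K, T2 = 174 + 273.15 = 447.15 K
ts2_new = 3.3 * exp(84000 / 8.314 * (1/447.15 - 1/433.15))
1/T2 - 1/T1 = -7.2283e-05
ts2_new = 1.59 min

1.59 min


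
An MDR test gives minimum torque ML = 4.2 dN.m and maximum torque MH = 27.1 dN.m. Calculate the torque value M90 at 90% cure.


M90 = ML + 0.9 * (MH - ML)
M90 = 4.2 + 0.9 * (27.1 - 4.2)
M90 = 4.2 + 0.9 * 22.9
M90 = 24.81 dN.m

24.81 dN.m


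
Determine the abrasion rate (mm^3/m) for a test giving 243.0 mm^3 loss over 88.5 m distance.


Rate = volume_loss / distance
= 243.0 / 88.5
= 2.746 mm^3/m

2.746 mm^3/m


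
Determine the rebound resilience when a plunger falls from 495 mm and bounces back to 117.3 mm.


Resilience = h_rebound / h_drop * 100
= 117.3 / 495 * 100
= 23.7%

23.7%


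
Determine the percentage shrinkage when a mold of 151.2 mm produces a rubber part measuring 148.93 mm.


Shrinkage = (mold - part) / mold * 100
= (151.2 - 148.93) / 151.2 * 100
= 2.27 / 151.2 * 100
= 1.5%

1.5%


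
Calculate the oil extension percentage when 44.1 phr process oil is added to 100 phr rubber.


Oil % = oil / (100 + oil) * 100
= 44.1 / (100 + 44.1) * 100
= 44.1 / 144.1 * 100
= 30.6%

30.6%


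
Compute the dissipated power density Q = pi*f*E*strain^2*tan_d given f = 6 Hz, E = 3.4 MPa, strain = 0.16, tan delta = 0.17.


Q = pi * f * E * strain^2 * tan_d
= pi * 6 * 3.4 * 0.16^2 * 0.17
= pi * 6 * 3.4 * 0.0256 * 0.17
= 0.2789

Q = 0.2789


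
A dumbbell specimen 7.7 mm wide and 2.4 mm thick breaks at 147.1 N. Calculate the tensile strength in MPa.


Area = width * thickness = 7.7 * 2.4 = 18.48 mm^2
TS = force / area = 147.1 / 18.48 = 7.96 MPa

7.96 MPa


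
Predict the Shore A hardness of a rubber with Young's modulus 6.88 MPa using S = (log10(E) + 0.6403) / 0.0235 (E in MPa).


log10(E) = 0.0235*S - 0.6403  =>  S = (log10(E) + 0.6403) / 0.0235
log10(6.88) = 0.837588
S = (0.837588 + 0.6403) / 0.0235 = 1.477888 / 0.0235
S = 62.9

Shore A = 62.9


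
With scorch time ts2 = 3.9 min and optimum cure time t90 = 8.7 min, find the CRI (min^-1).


CRI = 100 / (t90 - ts2)
= 100 / (8.7 - 3.9)
= 100 / 4.8
= 20.83 min^-1

20.83 min^-1


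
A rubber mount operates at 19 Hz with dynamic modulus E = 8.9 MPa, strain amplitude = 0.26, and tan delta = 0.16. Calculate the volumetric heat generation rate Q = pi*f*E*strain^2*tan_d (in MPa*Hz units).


Q = pi * f * E * strain^2 * tan_d
= pi * 19 * 8.9 * 0.26^2 * 0.16
= pi * 19 * 8.9 * 0.0676 * 0.16
= 5.7459

Q = 5.7459


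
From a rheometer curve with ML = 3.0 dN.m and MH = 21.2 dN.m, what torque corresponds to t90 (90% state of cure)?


M90 = ML + 0.9 * (MH - ML)
M90 = 3.0 + 0.9 * (21.2 - 3.0)
M90 = 3.0 + 0.9 * 18.2
M90 = 19.38 dN.m

19.38 dN.m


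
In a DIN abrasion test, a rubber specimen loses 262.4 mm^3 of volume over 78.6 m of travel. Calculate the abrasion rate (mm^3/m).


Rate = volume_loss / distance
= 262.4 / 78.6
= 3.338 mm^3/m

3.338 mm^3/m


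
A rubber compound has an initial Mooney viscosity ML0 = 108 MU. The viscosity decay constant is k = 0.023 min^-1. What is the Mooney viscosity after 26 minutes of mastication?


ML = ML0 * exp(-k * t)
ML = 108 * exp(-0.023 * 26)
ML = 108 * 0.5499
ML = 59.39 MU

59.39 MU


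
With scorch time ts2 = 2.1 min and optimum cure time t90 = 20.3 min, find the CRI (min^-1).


CRI = 100 / (t90 - ts2)
= 100 / (20.3 - 2.1)
= 100 / 18.2
= 5.49 min^-1

5.49 min^-1


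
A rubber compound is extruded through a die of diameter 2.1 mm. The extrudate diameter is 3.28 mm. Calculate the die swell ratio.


Die swell ratio = D_extrudate / D_die
= 3.28 / 2.1
= 1.562

Die swell = 1.562


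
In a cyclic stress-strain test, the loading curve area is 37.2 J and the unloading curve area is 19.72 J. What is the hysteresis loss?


Hysteresis loss = loading - unloading
= 37.2 - 19.72
= 17.48 J

17.48 J


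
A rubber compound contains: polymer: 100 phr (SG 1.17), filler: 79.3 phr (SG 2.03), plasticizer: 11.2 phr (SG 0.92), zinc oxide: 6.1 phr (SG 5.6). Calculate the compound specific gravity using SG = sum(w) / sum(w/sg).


Sum of weights = 196.6
Volume contributions:
  polymer: 100/1.17 = 85.4701
  filler: 79.3/2.03 = 39.0640
  plasticizer: 11.2/0.92 = 12.1739
  zinc oxide: 6.1/5.6 = 1.0893
Sum of volumes = 137.7973
SG = 196.6 / 137.7973 = 1.427

SG = 1.427


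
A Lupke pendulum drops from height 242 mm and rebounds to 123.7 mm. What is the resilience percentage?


Resilience = h_rebound / h_drop * 100
= 123.7 / 242 * 100
= 51.1%

51.1%


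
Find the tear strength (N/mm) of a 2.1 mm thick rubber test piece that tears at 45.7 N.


Tear strength = force / thickness
= 45.7 / 2.1
= 21.76 N/mm

21.76 N/mm


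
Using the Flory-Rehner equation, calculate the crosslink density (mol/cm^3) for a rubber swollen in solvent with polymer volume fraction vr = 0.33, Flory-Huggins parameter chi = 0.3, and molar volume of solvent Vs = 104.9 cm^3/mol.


ln(1 - vr) = ln(1 - 0.33) = -0.4005
Numerator = -((-0.4005) + 0.33 + 0.3 * 0.33^2) = 0.0378
Denominator = 104.9 * (0.33^(1/3) - 0.33/2) = 55.1818
nu = 0.0378 / 55.1818 = 6.8515e-04 mol/cm^3

6.8515e-04 mol/cm^3


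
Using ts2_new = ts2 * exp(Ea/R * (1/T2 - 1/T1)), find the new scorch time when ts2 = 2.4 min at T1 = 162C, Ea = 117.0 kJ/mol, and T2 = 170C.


Convert temperatures: T1 = 162 + 273.15 = 435.15 K, T2 = 170 + 273.15 = 443.15 K
ts2_new = 2.4 * exp(117000 / 8.314 * (1/443.15 - 1/435.15))
1/T2 - 1/T1 = -4.1486e-05
ts2_new = 1.34 min

1.34 min


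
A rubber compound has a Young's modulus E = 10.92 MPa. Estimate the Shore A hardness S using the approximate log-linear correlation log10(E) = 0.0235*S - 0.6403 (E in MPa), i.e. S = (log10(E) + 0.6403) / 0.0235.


log10(E) = 0.0235*S - 0.6403  =>  S = (log10(E) + 0.6403) / 0.0235
log10(10.92) = 1.038223
S = (1.038223 + 0.6403) / 0.0235 = 1.678523 / 0.0235
S = 71.4

Shore A = 71.4


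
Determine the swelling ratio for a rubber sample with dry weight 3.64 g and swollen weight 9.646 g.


Q = W_swollen / W_dry
Q = 9.646 / 3.64
Q = 2.65

Q = 2.65


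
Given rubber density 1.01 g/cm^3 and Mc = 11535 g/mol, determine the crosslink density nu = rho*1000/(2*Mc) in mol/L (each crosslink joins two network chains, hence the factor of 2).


nu = rho * 1000 / (2 * Mc)
nu = 1.01 * 1000 / (2 * 11535)
nu = 1010.0 / 23070
nu = 0.0438 mol/L

0.0438 mol/L


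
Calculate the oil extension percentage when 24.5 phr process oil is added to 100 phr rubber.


Oil % = oil / (100 + oil) * 100
= 24.5 / (100 + 24.5) * 100
= 24.5 / 124.5 * 100
= 19.68%

19.68%


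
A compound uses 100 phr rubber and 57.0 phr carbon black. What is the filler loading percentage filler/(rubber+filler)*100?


Filler % = filler / (rubber + filler) * 100
= 57.0 / (100 + 57.0) * 100
= 57.0 / 157.0 * 100
= 36.31%

36.31%


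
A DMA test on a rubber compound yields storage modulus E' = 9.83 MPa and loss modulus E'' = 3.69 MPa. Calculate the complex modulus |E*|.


|E*| = sqrt(E'^2 + E''^2)
= sqrt(9.83^2 + 3.69^2)
= sqrt(96.6289 + 13.6161)
= 10.5 MPa

10.5 MPa


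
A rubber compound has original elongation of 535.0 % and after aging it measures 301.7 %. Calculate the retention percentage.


Retention = aged / original * 100
= 301.7 / 535.0 * 100
= 56.4%

56.4%


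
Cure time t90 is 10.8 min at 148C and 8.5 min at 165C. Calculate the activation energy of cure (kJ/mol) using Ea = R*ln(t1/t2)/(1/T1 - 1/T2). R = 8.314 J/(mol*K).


T1 = 421.15 K, T2 = 438.15 K
1/T1 - 1/T2 = 9.2128e-05
ln(t1/t2) = ln(10.8/8.5) = 0.2395
Ea = 8.314 * 0.2395 / 9.2128e-05 = 21611.7491 J/mol
Ea = 21.61 kJ/mol

21.61 kJ/mol


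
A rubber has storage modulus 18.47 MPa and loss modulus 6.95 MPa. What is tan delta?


tan delta = E'' / E'
= 6.95 / 18.47
= 0.3763

tan delta = 0.3763


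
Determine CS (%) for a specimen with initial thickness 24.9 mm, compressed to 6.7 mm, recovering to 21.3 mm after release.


CS = (t0 - recovered) / (t0 - ts) * 100
= (24.9 - 21.3) / (24.9 - 6.7) * 100
= 3.6 / 18.2 * 100
= 19.8%

19.8%


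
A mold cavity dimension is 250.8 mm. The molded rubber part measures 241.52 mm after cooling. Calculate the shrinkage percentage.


Shrinkage = (mold - part) / mold * 100
= (250.8 - 241.52) / 250.8 * 100
= 9.28 / 250.8 * 100
= 3.7%

3.7%


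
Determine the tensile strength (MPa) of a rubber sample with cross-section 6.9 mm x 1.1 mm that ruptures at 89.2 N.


Area = width * thickness = 6.9 * 1.1 = 7.59 mm^2
TS = force / area = 89.2 / 7.59 = 11.75 MPa

11.75 MPa


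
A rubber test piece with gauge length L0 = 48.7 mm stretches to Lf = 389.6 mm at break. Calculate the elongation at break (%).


Elongation = (Lf - L0) / L0 * 100
= (389.6 - 48.7) / 48.7 * 100
= 340.9 / 48.7 * 100
= 700.0%

700.0%


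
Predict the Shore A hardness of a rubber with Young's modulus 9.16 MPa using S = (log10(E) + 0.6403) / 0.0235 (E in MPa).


log10(E) = 0.0235*S - 0.6403  =>  S = (log10(E) + 0.6403) / 0.0235
log10(9.16) = 0.961895
S = (0.961895 + 0.6403) / 0.0235 = 1.602195 / 0.0235
S = 68.2

Shore A = 68.2


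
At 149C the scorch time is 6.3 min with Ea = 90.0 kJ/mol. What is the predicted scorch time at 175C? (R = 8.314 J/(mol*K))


Convert temperatures: T1 = 149 + 273.15 = 422.15 K, T2 = 175 + 273.15 = 448.15 K
ts2_new = 6.3 * exp(90000 / 8.314 * (1/448.15 - 1/422.15))
1/T2 - 1/T1 = -1.3743e-04
ts2_new = 1.42 min

1.42 min


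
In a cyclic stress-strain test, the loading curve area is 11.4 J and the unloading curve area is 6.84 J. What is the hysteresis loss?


Hysteresis loss = loading - unloading
= 11.4 - 6.84
= 4.56 J

4.56 J


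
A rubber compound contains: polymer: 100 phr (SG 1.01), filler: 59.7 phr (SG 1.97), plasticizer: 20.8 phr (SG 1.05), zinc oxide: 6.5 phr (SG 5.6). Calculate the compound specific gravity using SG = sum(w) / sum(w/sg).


Sum of weights = 187.0
Volume contributions:
  polymer: 100/1.01 = 99.0099
  filler: 59.7/1.97 = 30.3046
  plasticizer: 20.8/1.05 = 19.8095
  zinc oxide: 6.5/5.6 = 1.1607
Sum of volumes = 150.2847
SG = 187.0 / 150.2847 = 1.244

SG = 1.244


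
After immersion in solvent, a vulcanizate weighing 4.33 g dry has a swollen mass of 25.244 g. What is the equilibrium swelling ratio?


Q = W_swollen / W_dry
Q = 25.244 / 4.33
Q = 5.83

Q = 5.83


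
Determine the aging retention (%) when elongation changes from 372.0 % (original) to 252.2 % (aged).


Retention = aged / original * 100
= 252.2 / 372.0 * 100
= 67.8%

67.8%


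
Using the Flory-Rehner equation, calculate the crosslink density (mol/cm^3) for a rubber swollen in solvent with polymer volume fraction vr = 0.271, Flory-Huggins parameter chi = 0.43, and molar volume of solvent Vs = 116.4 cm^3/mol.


ln(1 - vr) = ln(1 - 0.271) = -0.3161
Numerator = -((-0.3161) + 0.271 + 0.43 * 0.271^2) = 0.0135
Denominator = 116.4 * (0.271^(1/3) - 0.271/2) = 59.5534
nu = 0.0135 / 59.5534 = 2.2672e-04 mol/cm^3

2.2672e-04 mol/cm^3


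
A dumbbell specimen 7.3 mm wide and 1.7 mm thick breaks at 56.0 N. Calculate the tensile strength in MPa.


Area = width * thickness = 7.3 * 1.7 = 12.41 mm^2
TS = force / area = 56.0 / 12.41 = 4.51 MPa

4.51 MPa


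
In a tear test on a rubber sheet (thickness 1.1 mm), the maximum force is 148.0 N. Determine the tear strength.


Tear strength = force / thickness
= 148.0 / 1.1
= 134.55 N/mm

134.55 N/mm


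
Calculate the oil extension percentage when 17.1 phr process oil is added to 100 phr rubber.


Oil % = oil / (100 + oil) * 100
= 17.1 / (100 + 17.1) * 100
= 17.1 / 117.1 * 100
= 14.6%

14.6%


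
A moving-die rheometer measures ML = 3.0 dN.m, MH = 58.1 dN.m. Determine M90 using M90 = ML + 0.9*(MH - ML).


M90 = ML + 0.9 * (MH - ML)
M90 = 3.0 + 0.9 * (58.1 - 3.0)
M90 = 3.0 + 0.9 * 55.1
M90 = 52.59 dN.m

52.59 dN.m


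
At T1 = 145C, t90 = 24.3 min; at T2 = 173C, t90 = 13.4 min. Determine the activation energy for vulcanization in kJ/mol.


T1 = 418.15 K, T2 = 446.15 K
1/T1 - 1/T2 = 1.5009e-04
ln(t1/t2) = ln(24.3/13.4) = 0.5952
Ea = 8.314 * 0.5952 / 1.5009e-04 = 32971.8793 J/mol
Ea = 32.97 kJ/mol

32.97 kJ/mol
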